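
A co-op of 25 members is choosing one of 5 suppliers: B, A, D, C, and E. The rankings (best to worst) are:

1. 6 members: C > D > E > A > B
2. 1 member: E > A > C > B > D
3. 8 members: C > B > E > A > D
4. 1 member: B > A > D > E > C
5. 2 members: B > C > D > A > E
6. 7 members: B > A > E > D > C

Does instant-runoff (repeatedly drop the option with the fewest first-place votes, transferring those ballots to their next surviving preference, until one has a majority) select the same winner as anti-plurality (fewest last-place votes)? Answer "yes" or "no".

no

Instant-runoff — R1 B 10, A 0, D 0, C 14, E 1 (C winner). Winner: C.
Anti-plurality — last-place votes: B 6, A 0, D 9, C 8, E 2. Winner: A.
The two methods disagree.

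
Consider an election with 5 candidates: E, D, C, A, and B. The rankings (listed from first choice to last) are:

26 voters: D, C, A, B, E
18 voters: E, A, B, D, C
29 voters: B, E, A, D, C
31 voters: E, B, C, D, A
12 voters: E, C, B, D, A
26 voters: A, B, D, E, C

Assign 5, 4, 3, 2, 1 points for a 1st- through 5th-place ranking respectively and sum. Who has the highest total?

E: 26·1 + 18·5 + 29·4 + 31·5 + 12·5 + 26·2 = 499
D: 26·5 + 18·2 + 29·2 + 31·2 + 12·2 + 26·3 = 388
C: 26·4 + 18·1 + 29·1 + 31·3 + 12·4 + 26·1 = 318
A: 26·3 + 18·4 + 29·3 + 31·1 + 12·1 + 26·5 = 410
B: 26·2 + 18·3 + 29·5 + 31·4 + 12·3 + 26·4 = 515
B has the highest Borda score (515).

B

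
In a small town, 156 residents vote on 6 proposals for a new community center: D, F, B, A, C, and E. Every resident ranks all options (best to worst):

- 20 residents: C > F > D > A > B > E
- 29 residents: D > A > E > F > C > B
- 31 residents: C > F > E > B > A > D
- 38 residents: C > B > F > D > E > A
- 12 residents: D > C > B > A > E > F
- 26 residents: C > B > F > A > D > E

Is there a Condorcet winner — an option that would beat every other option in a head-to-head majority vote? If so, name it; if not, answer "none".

C vs D: 115–41 for C.
C vs F: 127–29 for C.
C vs B: 156–0 for C.
C vs A: 127–29 for C.
C vs E: 127–29 for C.
C beats every other option head-to-head.

C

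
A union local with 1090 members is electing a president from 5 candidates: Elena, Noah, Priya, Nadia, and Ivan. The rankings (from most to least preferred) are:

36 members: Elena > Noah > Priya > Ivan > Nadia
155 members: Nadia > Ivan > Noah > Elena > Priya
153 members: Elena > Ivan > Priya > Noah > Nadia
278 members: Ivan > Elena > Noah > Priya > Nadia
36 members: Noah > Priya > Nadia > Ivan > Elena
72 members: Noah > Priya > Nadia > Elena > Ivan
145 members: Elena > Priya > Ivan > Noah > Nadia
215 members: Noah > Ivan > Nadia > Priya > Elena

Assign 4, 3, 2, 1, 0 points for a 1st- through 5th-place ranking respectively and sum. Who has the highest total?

Elena: 36·4 + 155·1 + 153·4 + 278·3 + 36·0 + 72·1 + 145·4 + 215·0 = 2397
Noah: 36·3 + 155·2 + 153·1 + 278·2 + 36·4 + 72·4 + 145·1 + 215·4 = 2564
Priya: 36·2 + 155·0 + 153·2 + 278·1 + 36·3 + 72·3 + 145·3 + 215·1 = 1630
Nadia: 36·0 + 155·4 + 153·0 + 278·0 + 36·2 + 72·2 + 145·0 + 215·2 = 1266
Ivan: 36·1 + 155·3 + 153·3 + 278·4 + 36·1 + 72·0 + 145·2 + 215·3 = 3043
Ivan has the highest Borda score (3043).

Ivan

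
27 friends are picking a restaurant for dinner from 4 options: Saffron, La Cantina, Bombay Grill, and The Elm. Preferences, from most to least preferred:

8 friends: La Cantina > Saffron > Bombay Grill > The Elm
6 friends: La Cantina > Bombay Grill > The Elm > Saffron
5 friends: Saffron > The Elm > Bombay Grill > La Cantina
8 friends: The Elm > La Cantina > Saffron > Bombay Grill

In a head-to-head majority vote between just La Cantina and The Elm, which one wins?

Voters preferring La Cantina to The Elm: 14; preferring The Elm to La Cantina: 13.
La Cantina wins the head-to-head.

La Cantina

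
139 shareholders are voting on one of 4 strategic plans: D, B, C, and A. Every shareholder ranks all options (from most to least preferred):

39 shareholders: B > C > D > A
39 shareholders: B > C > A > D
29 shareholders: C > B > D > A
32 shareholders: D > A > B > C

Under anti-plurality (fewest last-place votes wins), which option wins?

Last-place votes: D 39, B 0, C 32, A 68.
B is ranked last by the fewest voters, so B wins.

B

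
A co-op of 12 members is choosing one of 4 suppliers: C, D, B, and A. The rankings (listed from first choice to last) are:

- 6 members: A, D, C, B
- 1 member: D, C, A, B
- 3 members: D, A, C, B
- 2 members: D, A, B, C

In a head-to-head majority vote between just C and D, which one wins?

D

Voters preferring C to D: 0; preferring D to C: 12.
D wins the head-to-head.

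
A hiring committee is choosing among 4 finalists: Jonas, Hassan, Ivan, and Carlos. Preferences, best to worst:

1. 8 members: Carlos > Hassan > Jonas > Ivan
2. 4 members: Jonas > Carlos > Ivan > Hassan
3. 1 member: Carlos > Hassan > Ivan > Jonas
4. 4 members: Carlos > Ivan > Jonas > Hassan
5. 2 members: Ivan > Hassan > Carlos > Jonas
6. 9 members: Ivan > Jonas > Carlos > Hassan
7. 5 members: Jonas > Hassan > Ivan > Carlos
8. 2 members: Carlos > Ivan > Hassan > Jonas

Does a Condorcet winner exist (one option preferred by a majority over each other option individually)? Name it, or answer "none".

none

Checking pairwise contests:
Ivan beats Jonas 18–17.
Jonas beats Hassan 22–13.
Carlos beats Ivan 19–16.
Jonas beats Carlos 18–17.
Every option loses at least one head-to-head, so there is no Condorcet winner.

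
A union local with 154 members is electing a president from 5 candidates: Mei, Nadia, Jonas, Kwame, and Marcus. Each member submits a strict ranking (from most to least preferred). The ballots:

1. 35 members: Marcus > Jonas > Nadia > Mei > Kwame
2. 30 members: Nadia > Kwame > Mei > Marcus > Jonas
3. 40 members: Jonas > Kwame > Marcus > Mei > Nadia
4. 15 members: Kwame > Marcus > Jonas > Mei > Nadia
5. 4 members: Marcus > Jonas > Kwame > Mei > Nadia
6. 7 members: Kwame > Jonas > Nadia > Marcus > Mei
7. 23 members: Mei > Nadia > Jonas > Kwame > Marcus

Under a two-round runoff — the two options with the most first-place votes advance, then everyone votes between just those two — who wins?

Marcus

Round 1 first-place votes: Mei 23, Nadia 30, Jonas 40, Kwame 22, Marcus 39.
Jonas and Marcus advance.
Runoff: Jonas is preferred to Marcus by 70 voters; Marcus by 84.
Marcus wins the runoff.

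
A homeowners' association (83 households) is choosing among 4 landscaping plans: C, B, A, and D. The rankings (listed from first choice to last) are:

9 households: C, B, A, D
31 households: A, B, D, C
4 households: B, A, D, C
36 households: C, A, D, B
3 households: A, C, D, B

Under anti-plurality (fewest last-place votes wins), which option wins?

A

Last-place votes: C 35, B 39, A 0, D 9.
A is ranked last by the fewest voters, so A wins.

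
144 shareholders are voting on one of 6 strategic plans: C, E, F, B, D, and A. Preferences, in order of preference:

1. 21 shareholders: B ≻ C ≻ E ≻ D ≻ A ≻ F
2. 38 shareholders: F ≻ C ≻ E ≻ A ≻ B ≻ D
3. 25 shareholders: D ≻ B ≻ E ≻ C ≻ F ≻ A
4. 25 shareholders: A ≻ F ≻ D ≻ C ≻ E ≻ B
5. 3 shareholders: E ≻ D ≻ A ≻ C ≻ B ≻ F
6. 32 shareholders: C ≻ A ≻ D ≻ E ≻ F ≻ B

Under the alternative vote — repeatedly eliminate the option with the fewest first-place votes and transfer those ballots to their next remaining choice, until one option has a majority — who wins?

C

Round 1: C 32, E 3, F 38, B 21, D 25, A 25. Eliminate E.
Round 2: C 32, F 38, B 21, D 28, A 25. Eliminate B.
Round 3: C 53, F 38, D 28, A 25. Eliminate A.
Round 4: C 53, F 63, D 28. Eliminate D.
Round 5: C 81, F 63. C has a majority.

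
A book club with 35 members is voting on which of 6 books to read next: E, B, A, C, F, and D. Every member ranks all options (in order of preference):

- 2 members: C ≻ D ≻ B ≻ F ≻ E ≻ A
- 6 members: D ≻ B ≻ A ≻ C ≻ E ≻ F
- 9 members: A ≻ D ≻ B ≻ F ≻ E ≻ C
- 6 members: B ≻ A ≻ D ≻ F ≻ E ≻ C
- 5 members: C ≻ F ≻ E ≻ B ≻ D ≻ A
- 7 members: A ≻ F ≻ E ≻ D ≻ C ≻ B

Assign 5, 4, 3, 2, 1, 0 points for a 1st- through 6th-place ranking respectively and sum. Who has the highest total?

A

E: 2·1 + 6·1 + 9·1 + 6·1 + 5·3 + 7·3 = 59
B: 2·3 + 6·4 + 9·3 + 6·5 + 5·2 + 7·0 = 97
A: 2·0 + 6·3 + 9·5 + 6·4 + 5·0 + 7·5 = 122
C: 2·5 + 6·2 + 9·0 + 6·0 + 5·5 + 7·1 = 54
F: 2·2 + 6·0 + 9·2 + 6·2 + 5·4 + 7·4 = 82
D: 2·4 + 6·5 + 9·4 + 6·3 + 5·1 + 7·2 = 111
A has the highest Borda score (122).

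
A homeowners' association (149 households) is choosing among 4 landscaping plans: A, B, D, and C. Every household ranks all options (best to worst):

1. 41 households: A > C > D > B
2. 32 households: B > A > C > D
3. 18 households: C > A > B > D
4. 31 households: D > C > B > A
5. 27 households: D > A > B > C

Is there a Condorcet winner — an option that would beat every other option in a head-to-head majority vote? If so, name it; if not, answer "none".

A vs B: 86–63 for A.
A vs D: 91–58 for A.
A vs C: 100–49 for A.
A beats every other option head-to-head.

A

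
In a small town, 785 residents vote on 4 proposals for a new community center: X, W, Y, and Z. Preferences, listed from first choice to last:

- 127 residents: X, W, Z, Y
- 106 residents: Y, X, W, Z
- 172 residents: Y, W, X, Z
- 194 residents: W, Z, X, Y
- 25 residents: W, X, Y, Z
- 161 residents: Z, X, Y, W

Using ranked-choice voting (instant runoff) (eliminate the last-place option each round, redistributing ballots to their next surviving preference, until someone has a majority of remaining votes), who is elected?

Y

Round 1: X 127, W 219, Y 278, Z 161. Eliminate X.
Round 2: W 346, Y 278, Z 161. Eliminate Z.
Round 3: W 346, Y 439. Y has a majority.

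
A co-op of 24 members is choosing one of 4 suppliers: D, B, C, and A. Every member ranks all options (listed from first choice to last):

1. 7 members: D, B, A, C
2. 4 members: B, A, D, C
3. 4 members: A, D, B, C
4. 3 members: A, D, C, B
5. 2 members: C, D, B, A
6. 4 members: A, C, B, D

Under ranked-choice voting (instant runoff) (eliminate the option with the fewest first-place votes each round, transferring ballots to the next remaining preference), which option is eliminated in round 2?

Round 1: D 7, B 4, C 2, A 11. Eliminate C.
Round 2: D 9, B 4, A 11. Eliminate B.

B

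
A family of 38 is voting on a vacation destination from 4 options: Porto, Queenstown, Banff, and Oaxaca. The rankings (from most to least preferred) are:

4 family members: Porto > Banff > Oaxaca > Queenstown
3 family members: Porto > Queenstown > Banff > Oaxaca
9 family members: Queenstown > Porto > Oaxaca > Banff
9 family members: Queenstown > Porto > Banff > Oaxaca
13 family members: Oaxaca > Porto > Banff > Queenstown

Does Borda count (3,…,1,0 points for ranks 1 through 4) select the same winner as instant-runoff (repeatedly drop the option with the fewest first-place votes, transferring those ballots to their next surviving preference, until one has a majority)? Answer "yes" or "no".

no

Borda — scores: Porto 83, Queenstown 60, Banff 33, Oaxaca 52. Winner: Porto.
Instant-runoff — R1 Porto 7, Queenstown 18, Banff 0, Oaxaca 13 (Banff out); R2 Porto 7, Queenstown 18, Oaxaca 13 (Porto out); R3 Queenstown 21, Oaxaca 17 (Queenstown winner). Winner: Queenstown.
The two methods disagree.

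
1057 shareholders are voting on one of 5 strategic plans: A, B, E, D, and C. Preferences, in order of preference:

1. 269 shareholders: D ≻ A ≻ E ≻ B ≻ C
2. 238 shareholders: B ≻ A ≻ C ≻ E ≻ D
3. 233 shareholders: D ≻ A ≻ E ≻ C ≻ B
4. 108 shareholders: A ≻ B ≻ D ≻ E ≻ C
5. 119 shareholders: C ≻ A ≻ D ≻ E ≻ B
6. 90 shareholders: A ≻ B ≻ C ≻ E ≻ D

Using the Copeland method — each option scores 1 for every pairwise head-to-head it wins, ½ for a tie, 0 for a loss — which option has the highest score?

A

A: beats B, E, D, and C → score 4.
B: beats C; loses to A, E, and D → score 1.
E: beats B and C; loses to A and D → score 2.
D: beats B, E, and C; loses to A → score 3.
C: loses to A, B, E, and D → score 0.
A has the best pairwise record.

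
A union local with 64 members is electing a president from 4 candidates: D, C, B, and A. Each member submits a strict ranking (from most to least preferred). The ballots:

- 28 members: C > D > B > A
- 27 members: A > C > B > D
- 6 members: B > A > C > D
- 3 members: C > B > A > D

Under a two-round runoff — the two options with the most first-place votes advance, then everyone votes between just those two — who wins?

A

Round 1 first-place votes: D 0, C 31, B 6, A 27.
C and A advance.
Runoff: C is preferred to A by 31 voters; A by 33.
A wins the runoff.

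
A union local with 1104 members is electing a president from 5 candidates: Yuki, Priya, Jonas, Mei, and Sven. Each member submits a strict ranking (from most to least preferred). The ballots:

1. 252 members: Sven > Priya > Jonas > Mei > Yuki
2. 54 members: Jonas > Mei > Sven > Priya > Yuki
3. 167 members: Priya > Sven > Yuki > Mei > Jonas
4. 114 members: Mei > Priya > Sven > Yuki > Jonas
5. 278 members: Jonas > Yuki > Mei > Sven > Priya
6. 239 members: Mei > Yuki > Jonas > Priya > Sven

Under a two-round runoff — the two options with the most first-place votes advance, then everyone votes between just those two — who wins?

Jonas

Round 1 first-place votes: Yuki 0, Priya 167, Jonas 332, Mei 353, Sven 252.
Mei and Jonas advance.
Runoff: Mei is preferred to Jonas by 520 voters; Jonas by 584.
Jonas wins the runoff.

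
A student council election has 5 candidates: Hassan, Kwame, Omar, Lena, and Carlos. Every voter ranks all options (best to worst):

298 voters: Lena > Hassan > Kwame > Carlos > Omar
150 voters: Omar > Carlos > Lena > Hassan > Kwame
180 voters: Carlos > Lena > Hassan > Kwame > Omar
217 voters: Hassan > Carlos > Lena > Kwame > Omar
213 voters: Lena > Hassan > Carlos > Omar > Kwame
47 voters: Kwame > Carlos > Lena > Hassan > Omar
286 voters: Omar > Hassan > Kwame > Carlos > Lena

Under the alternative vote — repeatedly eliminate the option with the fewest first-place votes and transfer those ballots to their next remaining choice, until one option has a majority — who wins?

Carlos

Round 1: Hassan 217, Kwame 47, Omar 436, Lena 511, Carlos 180. Eliminate Kwame.
Round 2: Hassan 217, Omar 436, Lena 511, Carlos 227. Eliminate Hassan.
Round 3: Omar 436, Lena 511, Carlos 444. Eliminate Omar.
Round 4: Lena 511, Carlos 880. Carlos has a majority.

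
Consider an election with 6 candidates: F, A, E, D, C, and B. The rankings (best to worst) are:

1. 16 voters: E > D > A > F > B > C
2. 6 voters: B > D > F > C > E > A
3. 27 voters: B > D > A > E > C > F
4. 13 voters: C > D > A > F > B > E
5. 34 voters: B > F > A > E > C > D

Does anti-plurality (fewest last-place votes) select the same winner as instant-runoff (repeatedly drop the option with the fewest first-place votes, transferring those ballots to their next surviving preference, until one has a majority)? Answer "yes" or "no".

Anti-plurality — last-place votes: F 27, A 6, E 13, D 34, C 16, B 0. Winner: B.
Instant-runoff — R1 F 0, A 0, E 16, D 0, C 13, B 67 (B winner). Winner: B.
The two methods agree.

yes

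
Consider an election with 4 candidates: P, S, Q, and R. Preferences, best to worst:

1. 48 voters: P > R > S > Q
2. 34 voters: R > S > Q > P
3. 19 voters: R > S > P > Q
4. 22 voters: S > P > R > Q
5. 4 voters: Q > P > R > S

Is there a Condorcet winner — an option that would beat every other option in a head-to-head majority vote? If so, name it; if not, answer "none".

Checking pairwise contests:
S beats P 75–52.
R beats S 105–22.
P beats Q 89–38.
P beats R 74–53.
Every option loses at least one head-to-head, so there is no Condorcet winner.

none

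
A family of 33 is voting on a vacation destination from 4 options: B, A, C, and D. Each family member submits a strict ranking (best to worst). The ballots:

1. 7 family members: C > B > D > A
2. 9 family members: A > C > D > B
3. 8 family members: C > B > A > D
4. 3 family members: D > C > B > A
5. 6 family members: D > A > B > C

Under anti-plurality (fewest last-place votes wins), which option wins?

C

Last-place votes: B 9, A 10, C 6, D 8.
C is ranked last by the fewest voters, so C wins.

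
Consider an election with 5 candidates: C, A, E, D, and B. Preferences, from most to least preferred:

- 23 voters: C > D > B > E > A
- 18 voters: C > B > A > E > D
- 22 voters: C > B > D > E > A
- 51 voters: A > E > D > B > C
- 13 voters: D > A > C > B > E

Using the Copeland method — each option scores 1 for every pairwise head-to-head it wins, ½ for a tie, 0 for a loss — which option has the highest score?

A

C: beats E and B; loses to A and D → score 2.
A: beats C, E, D, and B → score 4.
E: beats D; loses to C, A, and B → score 1.
D: beats C and B; loses to A and E → score 2.
B: beats E; loses to C, A, and D → score 1.
A has the best pairwise record.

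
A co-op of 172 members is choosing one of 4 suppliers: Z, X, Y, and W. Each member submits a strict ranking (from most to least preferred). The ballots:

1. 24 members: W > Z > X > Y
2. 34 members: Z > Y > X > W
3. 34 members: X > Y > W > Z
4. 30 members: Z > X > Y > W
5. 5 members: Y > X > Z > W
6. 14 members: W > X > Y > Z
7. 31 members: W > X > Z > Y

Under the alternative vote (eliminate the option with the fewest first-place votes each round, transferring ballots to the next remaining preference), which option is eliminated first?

Round 1: Z 64, X 34, Y 5, W 69. Eliminate Y.

Y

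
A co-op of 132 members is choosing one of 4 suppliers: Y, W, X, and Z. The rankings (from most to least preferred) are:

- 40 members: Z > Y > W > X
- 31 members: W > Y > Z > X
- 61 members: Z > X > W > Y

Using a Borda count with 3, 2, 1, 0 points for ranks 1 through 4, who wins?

Y: 40·2 + 31·2 + 61·0 = 142
W: 40·1 + 31·3 + 61·1 = 194
X: 40·0 + 31·0 + 61·2 = 122
Z: 40·3 + 31·1 + 61·3 = 334
Z has the highest Borda score (334).

Z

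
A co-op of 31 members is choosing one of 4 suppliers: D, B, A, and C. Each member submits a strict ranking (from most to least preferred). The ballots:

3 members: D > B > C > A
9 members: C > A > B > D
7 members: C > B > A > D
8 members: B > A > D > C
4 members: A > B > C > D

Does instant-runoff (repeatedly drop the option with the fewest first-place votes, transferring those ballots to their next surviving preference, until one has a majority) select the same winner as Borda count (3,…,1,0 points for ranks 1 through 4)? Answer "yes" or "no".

Instant-runoff — R1 D 3, B 8, A 4, C 16 (C winner). Winner: C.
Borda — scores: D 17, B 61, A 53, C 55. Winner: B.
The two methods disagree.

no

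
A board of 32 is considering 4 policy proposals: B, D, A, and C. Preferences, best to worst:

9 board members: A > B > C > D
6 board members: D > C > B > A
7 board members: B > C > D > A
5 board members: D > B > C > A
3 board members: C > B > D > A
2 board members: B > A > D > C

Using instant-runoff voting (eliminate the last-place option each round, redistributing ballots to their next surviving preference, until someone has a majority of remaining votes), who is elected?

B

Round 1: B 9, D 11, A 9, C 3. Eliminate C.
Round 2: B 12, D 11, A 9. Eliminate A.
Round 3: B 21, D 11. B has a majority.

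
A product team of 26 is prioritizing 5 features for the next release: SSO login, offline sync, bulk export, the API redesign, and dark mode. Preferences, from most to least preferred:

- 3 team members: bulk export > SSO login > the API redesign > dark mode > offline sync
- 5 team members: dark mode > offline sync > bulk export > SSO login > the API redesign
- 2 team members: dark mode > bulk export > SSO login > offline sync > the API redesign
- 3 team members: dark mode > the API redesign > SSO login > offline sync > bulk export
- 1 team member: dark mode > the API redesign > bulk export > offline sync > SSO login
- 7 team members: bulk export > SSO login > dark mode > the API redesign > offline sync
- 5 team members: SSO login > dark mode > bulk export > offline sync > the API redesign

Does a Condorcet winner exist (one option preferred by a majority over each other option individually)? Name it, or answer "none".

none

Checking pairwise contests:
bulk export beats SSO login 18–8.
SSO login beats offline sync 20–6.
dark mode beats bulk export 16–10.
SSO login beats the API redesign 22–4.
SSO login beats dark mode 15–11.
Every option loses at least one head-to-head, so there is no Condorcet winner.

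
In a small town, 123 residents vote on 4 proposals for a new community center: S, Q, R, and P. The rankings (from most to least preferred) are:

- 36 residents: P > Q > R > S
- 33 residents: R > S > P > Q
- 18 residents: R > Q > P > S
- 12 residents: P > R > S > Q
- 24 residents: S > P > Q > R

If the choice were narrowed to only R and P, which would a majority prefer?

Voters preferring R to P: 51; preferring P to R: 72.
P wins the head-to-head.

P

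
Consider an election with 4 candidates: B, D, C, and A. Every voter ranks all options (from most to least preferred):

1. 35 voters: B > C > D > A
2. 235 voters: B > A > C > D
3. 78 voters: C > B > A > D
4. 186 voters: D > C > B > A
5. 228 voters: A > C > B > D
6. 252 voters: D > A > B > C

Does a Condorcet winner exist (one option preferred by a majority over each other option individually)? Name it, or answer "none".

B

B vs D: 576–438 for B.
B vs C: 522–492 for B.
B vs A: 534–480 for B.
B beats every other option head-to-head.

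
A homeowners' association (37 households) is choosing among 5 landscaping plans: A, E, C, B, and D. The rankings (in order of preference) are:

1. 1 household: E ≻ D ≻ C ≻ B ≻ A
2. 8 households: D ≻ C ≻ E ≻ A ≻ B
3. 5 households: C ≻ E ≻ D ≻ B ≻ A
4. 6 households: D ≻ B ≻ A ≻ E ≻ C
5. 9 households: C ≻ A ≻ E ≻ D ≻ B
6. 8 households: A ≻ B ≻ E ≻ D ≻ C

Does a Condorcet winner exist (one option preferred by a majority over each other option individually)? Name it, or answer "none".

Checking pairwise contests:
C beats A 23–14.
A beats E 23–14.
D beats C 23–14.
A beats B 25–12.
E beats D 23–14.
Every option loses at least one head-to-head, so there is no Condorcet winner.

none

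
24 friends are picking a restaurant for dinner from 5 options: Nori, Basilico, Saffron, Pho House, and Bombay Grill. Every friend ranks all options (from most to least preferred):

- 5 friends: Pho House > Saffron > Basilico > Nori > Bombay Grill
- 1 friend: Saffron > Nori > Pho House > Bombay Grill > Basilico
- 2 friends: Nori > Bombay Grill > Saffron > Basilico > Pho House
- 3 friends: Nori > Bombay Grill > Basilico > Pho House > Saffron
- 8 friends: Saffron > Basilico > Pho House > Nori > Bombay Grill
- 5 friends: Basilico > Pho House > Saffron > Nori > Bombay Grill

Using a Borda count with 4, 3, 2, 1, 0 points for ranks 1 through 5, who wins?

Saffron

Nori: 5·1 + 1·3 + 2·4 + 3·4 + 8·1 + 5·1 = 41
Basilico: 5·2 + 1·0 + 2·1 + 3·2 + 8·3 + 5·4 = 62
Saffron: 5·3 + 1·4 + 2·2 + 3·0 + 8·4 + 5·2 = 65
Pho House: 5·4 + 1·2 + 2·0 + 3·1 + 8·2 + 5·3 = 56
Bombay Grill: 5·0 + 1·1 + 2·3 + 3·3 + 8·0 + 5·0 = 16
Saffron has the highest Borda score (65).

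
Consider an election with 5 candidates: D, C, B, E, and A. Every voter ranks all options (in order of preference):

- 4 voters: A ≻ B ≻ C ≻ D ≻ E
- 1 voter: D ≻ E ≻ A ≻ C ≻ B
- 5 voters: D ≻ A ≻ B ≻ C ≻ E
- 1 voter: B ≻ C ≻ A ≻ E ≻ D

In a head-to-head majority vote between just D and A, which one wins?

Voters preferring D to A: 6; preferring A to D: 5.
D wins the head-to-head.

D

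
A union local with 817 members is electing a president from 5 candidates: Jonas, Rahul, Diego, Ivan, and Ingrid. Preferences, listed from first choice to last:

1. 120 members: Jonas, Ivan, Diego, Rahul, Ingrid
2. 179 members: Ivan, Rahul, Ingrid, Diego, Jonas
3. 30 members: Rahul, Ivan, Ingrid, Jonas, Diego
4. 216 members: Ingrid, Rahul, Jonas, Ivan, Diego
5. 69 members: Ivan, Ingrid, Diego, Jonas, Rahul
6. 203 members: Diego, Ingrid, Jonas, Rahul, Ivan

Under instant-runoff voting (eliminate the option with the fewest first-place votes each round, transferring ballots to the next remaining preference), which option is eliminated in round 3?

Diego

Round 1: Jonas 120, Rahul 30, Diego 203, Ivan 248, Ingrid 216. Eliminate Rahul.
Round 2: Jonas 120, Diego 203, Ivan 278, Ingrid 216. Eliminate Jonas.
Round 3: Diego 203, Ivan 398, Ingrid 216. Eliminate Diego.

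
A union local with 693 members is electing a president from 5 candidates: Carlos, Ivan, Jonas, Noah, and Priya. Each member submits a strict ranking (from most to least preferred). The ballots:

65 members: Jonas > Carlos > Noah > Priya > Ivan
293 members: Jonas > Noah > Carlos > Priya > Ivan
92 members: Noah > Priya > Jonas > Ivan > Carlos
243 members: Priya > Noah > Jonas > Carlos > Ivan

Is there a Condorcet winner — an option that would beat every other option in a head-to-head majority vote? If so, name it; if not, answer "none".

Jonas vs Carlos: 693–0 for Jonas.
Jonas vs Ivan: 693–0 for Jonas.
Jonas vs Noah: 358–335 for Jonas.
Jonas vs Priya: 358–335 for Jonas.
Jonas beats every other option head-to-head.

Jonas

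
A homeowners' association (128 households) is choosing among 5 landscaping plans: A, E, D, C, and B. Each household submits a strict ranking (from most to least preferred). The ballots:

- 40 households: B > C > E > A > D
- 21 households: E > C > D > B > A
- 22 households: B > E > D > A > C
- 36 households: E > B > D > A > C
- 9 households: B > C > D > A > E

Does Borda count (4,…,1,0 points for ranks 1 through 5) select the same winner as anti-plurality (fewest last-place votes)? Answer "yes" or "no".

yes

Borda — scores: A 107, E 374, D 176, C 210, B 413. Winner: B.
Anti-plurality — last-place votes: A 21, E 9, D 40, C 58, B 0. Winner: B.
The two methods agree.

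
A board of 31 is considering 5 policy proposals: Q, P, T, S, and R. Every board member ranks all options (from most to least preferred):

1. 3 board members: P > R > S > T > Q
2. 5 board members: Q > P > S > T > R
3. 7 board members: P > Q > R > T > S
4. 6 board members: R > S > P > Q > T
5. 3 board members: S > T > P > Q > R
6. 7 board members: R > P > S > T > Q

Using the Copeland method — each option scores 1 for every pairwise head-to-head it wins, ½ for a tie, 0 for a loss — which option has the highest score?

Q: beats T; loses to P, S, and R → score 1.
P: beats Q, T, S, and R → score 4.
T: loses to Q, P, S, and R → score 0.
S: beats Q and T; loses to P and R → score 2.
R: beats Q, T, and S; loses to P → score 3.
P has the best pairwise record.

P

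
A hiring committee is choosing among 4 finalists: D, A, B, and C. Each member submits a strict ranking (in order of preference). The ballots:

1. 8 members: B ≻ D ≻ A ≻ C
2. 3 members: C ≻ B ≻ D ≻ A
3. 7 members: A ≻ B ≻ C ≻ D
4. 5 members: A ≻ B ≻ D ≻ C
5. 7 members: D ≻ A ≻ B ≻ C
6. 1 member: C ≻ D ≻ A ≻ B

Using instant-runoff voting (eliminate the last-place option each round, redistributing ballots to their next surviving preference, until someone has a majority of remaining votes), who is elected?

A

Round 1: D 7, A 12, B 8, C 4. Eliminate C.
Round 2: D 8, A 12, B 11. Eliminate D.
Round 3: A 20, B 11. A has a majority.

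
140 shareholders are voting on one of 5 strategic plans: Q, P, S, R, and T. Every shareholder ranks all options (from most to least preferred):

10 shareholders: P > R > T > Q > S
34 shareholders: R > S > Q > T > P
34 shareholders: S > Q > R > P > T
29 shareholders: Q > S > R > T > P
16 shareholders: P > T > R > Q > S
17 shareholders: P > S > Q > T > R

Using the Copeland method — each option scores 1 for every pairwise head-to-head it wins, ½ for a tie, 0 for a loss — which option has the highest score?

Q: beats P, R, and T; loses to S → score 3.
P: beats T; loses to Q, S, and R → score 1.
S: beats Q, P, R, and T → score 4.
R: beats P and T; loses to Q and S → score 2.
T: loses to Q, P, S, and R → score 0.
S has the best pairwise record.

S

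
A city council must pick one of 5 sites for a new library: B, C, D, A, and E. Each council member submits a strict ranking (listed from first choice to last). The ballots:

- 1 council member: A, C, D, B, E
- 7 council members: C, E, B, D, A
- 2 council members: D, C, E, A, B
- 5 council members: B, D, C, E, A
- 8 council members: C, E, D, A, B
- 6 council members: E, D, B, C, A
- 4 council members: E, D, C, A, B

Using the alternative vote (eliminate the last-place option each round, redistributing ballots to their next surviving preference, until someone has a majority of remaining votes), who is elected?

Round 1: B 5, C 15, D 2, A 1, E 10. Eliminate A.
Round 2: B 5, C 16, D 2, E 10. Eliminate D.
Round 3: B 5, C 18, E 10. C has a majority.

C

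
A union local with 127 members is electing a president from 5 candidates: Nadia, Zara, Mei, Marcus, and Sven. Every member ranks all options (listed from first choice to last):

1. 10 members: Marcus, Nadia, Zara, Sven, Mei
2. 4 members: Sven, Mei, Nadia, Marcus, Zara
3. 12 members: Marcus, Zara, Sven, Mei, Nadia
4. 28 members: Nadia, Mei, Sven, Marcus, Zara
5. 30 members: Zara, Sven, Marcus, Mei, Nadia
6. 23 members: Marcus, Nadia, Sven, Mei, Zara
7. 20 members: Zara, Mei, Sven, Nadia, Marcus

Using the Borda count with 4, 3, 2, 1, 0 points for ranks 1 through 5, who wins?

Sven

Nadia: 10·3 + 4·2 + 12·0 + 28·4 + 30·0 + 23·3 + 20·1 = 239
Zara: 10·2 + 4·0 + 12·3 + 28·0 + 30·4 + 23·0 + 20·4 = 256
Mei: 10·0 + 4·3 + 12·1 + 28·3 + 30·1 + 23·1 + 20·3 = 221
Marcus: 10·4 + 4·1 + 12·4 + 28·1 + 30·2 + 23·4 + 20·0 = 272
Sven: 10·1 + 4·4 + 12·2 + 28·2 + 30·3 + 23·2 + 20·2 = 282
Sven has the highest Borda score (282).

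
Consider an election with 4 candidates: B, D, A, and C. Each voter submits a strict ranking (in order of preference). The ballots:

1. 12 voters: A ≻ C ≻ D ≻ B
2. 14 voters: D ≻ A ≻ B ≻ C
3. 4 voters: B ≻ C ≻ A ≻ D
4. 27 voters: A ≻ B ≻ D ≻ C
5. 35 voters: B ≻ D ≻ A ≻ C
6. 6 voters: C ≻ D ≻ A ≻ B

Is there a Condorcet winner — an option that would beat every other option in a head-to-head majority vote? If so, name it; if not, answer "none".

Checking pairwise contests:
A beats B 59–39.
B beats D 66–32.
D beats A 55–43.
B beats C 80–18.
Every option loses at least one head-to-head, so there is no Condorcet winner.

none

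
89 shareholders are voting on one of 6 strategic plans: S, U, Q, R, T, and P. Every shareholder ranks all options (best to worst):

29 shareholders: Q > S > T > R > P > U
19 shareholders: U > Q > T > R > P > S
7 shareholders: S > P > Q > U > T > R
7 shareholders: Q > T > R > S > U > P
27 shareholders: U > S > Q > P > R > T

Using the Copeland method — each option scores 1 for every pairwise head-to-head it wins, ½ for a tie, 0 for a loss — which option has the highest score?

S: beats R, T, and P; loses to U and Q → score 3.
U: beats S, Q, R, T, and P → score 5.
Q: beats S, R, T, and P; loses to U → score 4.
R: beats P; loses to S, U, Q, and T → score 1.
T: beats R and P; loses to S, U, and Q → score 2.
P: loses to S, U, Q, R, and T → score 0.
U has the best pairwise record.

U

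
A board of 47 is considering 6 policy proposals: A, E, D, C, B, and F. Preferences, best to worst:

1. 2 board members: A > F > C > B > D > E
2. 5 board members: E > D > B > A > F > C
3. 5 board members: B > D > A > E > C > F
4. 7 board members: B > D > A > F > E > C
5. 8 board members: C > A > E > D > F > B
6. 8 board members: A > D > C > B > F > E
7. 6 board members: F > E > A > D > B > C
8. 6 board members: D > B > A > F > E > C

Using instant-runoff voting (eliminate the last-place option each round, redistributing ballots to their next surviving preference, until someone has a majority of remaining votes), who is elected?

Round 1: A 10, E 5, D 6, C 8, B 12, F 6. Eliminate E.
Round 2: A 10, D 11, C 8, B 12, F 6. Eliminate F.
Round 3: A 16, D 11, C 8, B 12. Eliminate C.
Round 4: A 24, D 11, B 12. A has a majority.

A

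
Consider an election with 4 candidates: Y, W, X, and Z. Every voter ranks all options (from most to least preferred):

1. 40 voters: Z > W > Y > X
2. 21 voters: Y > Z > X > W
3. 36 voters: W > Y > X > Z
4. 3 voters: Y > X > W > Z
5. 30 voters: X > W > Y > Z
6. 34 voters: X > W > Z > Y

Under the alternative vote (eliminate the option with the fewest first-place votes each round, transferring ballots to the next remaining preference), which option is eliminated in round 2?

Round 1: Y 24, W 36, X 64, Z 40. Eliminate Y.
Round 2: W 36, X 67, Z 61. Eliminate W.

W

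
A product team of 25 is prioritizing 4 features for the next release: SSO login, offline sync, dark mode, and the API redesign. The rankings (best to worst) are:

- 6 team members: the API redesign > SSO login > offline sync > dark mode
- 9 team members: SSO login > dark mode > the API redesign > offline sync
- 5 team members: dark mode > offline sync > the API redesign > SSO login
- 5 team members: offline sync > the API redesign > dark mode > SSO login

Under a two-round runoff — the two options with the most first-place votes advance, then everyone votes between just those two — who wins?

the API redesign

Round 1 first-place votes: SSO login 9, offline sync 5, dark mode 5, the API redesign 6.
SSO login and the API redesign advance.
Runoff: SSO login is preferred to the API redesign by 9 voters; the API redesign by 16.
the API redesign wins the runoff.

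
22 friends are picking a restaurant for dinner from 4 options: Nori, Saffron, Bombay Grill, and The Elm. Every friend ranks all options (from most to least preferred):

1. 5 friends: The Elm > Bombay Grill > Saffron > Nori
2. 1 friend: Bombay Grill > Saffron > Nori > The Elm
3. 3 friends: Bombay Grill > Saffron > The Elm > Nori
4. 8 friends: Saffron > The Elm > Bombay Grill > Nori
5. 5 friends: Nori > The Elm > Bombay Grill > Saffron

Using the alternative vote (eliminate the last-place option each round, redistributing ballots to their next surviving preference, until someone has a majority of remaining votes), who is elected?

Saffron

Round 1: Nori 5, Saffron 8, Bombay Grill 4, The Elm 5. Eliminate Bombay Grill.
Round 2: Nori 5, Saffron 12, The Elm 5. Saffron has a majority.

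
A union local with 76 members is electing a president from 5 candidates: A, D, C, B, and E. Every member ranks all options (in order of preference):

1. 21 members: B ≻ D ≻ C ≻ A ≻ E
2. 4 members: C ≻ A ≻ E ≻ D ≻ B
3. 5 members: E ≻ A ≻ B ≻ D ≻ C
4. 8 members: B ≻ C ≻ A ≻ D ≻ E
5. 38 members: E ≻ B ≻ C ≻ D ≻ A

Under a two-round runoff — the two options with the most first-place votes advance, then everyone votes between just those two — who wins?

Round 1 first-place votes: A 0, D 0, C 4, B 29, E 43.
E and B advance.
Runoff: E is preferred to B by 47 voters; B by 29.
E wins the runoff.

E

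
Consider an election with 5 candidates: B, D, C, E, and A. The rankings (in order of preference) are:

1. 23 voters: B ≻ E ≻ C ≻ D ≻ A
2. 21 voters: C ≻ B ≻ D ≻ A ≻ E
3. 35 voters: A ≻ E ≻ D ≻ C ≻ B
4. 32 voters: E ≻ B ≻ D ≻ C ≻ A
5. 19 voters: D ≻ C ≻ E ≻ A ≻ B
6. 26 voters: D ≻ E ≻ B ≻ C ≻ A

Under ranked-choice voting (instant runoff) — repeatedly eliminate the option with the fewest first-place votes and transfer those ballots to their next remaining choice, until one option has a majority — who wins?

Round 1: B 23, D 45, C 21, E 32, A 35. Eliminate C.
Round 2: B 44, D 45, E 32, A 35. Eliminate E.
Round 3: B 76, D 45, A 35. Eliminate A.
Round 4: B 76, D 80. D has a majority.

D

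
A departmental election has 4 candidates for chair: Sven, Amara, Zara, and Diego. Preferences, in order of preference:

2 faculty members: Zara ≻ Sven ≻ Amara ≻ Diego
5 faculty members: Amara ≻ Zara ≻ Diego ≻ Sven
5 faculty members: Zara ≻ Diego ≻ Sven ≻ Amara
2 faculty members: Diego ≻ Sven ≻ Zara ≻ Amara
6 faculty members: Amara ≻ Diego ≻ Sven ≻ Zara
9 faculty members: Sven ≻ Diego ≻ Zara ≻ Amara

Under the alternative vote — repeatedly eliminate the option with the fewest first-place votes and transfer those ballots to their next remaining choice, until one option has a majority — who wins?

Round 1: Sven 9, Amara 11, Zara 7, Diego 2. Eliminate Diego.
Round 2: Sven 11, Amara 11, Zara 7. Eliminate Zara.
Round 3: Sven 18, Amara 11. Sven has a majority.

Sven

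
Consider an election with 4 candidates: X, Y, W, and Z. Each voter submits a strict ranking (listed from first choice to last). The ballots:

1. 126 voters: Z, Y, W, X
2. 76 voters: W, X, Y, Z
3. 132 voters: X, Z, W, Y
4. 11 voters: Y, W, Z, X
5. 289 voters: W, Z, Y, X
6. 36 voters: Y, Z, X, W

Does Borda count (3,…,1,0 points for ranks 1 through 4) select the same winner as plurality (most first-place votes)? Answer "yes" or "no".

yes

Borda — scores: X 584, Y 758, W 1375, Z 1303. Winner: W.
Plurality — first-place votes: X 132, Y 47, W 365, Z 126. Winner: W.
The two methods agree.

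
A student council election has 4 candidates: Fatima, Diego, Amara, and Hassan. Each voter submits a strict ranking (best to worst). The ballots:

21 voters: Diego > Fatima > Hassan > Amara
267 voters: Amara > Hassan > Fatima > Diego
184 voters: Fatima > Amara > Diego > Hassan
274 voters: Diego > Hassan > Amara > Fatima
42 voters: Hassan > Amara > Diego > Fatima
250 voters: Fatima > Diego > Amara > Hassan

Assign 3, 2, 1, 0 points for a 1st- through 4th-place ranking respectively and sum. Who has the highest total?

Fatima: 21·2 + 267·1 + 184·3 + 274·0 + 42·0 + 250·3 = 1611
Diego: 21·3 + 267·0 + 184·1 + 274·3 + 42·1 + 250·2 = 1611
Amara: 21·0 + 267·3 + 184·2 + 274·1 + 42·2 + 250·1 = 1777
Hassan: 21·1 + 267·2 + 184·0 + 274·2 + 42·3 + 250·0 = 1229
Amara has the highest Borda score (1777).

Amara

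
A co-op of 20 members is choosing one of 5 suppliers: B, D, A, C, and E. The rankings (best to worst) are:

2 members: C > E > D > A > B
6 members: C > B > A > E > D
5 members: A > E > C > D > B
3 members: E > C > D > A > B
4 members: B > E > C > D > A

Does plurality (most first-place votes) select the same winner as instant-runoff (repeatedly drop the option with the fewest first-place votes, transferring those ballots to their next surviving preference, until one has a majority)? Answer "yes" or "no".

Plurality — first-place votes: B 4, D 0, A 5, C 8, E 3. Winner: C.
Instant-runoff — R1 B 4, D 0, A 5, C 8, E 3 (D out); R2 B 4, A 5, C 8, E 3 (E out); R3 B 4, A 5, C 11 (C winner). Winner: C.
The two methods agree.

yes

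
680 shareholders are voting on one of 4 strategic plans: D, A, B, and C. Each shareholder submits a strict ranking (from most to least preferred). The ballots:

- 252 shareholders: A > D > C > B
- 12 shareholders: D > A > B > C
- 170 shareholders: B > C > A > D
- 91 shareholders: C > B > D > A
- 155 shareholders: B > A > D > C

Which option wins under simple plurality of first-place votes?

First-place votes: D 12, A 252, B 325, C 91.
B has the most first-place votes.

B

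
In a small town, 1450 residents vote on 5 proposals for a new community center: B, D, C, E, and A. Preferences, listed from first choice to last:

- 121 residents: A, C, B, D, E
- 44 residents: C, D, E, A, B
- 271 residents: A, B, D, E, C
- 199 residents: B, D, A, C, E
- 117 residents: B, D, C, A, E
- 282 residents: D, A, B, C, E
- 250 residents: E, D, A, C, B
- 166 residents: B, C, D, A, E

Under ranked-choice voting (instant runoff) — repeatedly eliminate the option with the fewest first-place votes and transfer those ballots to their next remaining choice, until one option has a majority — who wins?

Round 1: B 482, D 282, C 44, E 250, A 392. Eliminate C.
Round 2: B 482, D 326, E 250, A 392. Eliminate E.
Round 3: B 482, D 576, A 392. Eliminate A.
Round 4: B 874, D 576. B has a majority.

B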